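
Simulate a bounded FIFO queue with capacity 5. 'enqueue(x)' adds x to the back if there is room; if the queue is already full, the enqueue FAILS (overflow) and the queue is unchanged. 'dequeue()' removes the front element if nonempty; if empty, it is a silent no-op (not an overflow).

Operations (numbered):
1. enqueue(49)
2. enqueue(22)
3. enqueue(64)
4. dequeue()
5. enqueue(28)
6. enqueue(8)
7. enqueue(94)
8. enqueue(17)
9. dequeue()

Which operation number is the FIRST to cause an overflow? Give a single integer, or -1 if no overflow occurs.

Answer: 8

Derivation:
1. enqueue(49): size=1
2. enqueue(22): size=2
3. enqueue(64): size=3
4. dequeue(): size=2
5. enqueue(28): size=3
6. enqueue(8): size=4
7. enqueue(94): size=5
8. enqueue(17): size=5=cap → OVERFLOW (fail)
9. dequeue(): size=4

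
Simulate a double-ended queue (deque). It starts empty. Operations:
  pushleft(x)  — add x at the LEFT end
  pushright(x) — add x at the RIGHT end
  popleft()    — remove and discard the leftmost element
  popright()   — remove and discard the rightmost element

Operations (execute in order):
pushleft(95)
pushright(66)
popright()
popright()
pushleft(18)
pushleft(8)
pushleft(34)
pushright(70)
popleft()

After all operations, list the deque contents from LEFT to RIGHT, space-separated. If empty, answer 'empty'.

Answer: 8 18 70

Derivation:
pushleft(95): [95]
pushright(66): [95, 66]
popright(): [95]
popright(): []
pushleft(18): [18]
pushleft(8): [8, 18]
pushleft(34): [34, 8, 18]
pushright(70): [34, 8, 18, 70]
popleft(): [8, 18, 70]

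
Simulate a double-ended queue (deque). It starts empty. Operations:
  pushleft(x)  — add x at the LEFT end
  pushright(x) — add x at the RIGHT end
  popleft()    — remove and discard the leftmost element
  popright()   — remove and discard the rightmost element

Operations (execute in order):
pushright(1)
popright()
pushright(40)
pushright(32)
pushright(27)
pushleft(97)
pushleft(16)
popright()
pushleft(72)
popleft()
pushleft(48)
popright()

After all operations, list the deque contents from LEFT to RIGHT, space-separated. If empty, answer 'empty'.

Answer: 48 16 97 40

Derivation:
pushright(1): [1]
popright(): []
pushright(40): [40]
pushright(32): [40, 32]
pushright(27): [40, 32, 27]
pushleft(97): [97, 40, 32, 27]
pushleft(16): [16, 97, 40, 32, 27]
popright(): [16, 97, 40, 32]
pushleft(72): [72, 16, 97, 40, 32]
popleft(): [16, 97, 40, 32]
pushleft(48): [48, 16, 97, 40, 32]
popright(): [48, 16, 97, 40]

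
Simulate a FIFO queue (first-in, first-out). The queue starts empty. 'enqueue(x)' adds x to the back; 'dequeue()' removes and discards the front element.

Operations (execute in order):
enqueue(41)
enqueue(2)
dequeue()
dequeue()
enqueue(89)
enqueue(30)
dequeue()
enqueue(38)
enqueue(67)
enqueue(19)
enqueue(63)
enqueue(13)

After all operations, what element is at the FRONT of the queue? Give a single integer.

Answer: 30

Derivation:
enqueue(41): queue = [41]
enqueue(2): queue = [41, 2]
dequeue(): queue = [2]
dequeue(): queue = []
enqueue(89): queue = [89]
enqueue(30): queue = [89, 30]
dequeue(): queue = [30]
enqueue(38): queue = [30, 38]
enqueue(67): queue = [30, 38, 67]
enqueue(19): queue = [30, 38, 67, 19]
enqueue(63): queue = [30, 38, 67, 19, 63]
enqueue(13): queue = [30, 38, 67, 19, 63, 13]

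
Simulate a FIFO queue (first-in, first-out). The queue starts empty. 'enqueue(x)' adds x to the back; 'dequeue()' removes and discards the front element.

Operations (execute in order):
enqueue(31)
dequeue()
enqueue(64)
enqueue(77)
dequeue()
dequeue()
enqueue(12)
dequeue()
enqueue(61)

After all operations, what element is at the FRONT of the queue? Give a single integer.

Answer: 61

Derivation:
enqueue(31): queue = [31]
dequeue(): queue = []
enqueue(64): queue = [64]
enqueue(77): queue = [64, 77]
dequeue(): queue = [77]
dequeue(): queue = []
enqueue(12): queue = [12]
dequeue(): queue = []
enqueue(61): queue = [61]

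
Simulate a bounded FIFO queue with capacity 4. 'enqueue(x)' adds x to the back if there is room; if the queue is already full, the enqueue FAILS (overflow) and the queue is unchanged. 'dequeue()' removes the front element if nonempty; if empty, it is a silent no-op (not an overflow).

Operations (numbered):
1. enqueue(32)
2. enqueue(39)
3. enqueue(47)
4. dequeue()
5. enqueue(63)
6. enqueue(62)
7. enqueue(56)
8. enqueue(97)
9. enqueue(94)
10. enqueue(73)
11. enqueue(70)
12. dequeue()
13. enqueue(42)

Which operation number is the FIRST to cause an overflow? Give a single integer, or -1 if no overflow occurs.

1. enqueue(32): size=1
2. enqueue(39): size=2
3. enqueue(47): size=3
4. dequeue(): size=2
5. enqueue(63): size=3
6. enqueue(62): size=4
7. enqueue(56): size=4=cap → OVERFLOW (fail)
8. enqueue(97): size=4=cap → OVERFLOW (fail)
9. enqueue(94): size=4=cap → OVERFLOW (fail)
10. enqueue(73): size=4=cap → OVERFLOW (fail)
11. enqueue(70): size=4=cap → OVERFLOW (fail)
12. dequeue(): size=3
13. enqueue(42): size=4

Answer: 7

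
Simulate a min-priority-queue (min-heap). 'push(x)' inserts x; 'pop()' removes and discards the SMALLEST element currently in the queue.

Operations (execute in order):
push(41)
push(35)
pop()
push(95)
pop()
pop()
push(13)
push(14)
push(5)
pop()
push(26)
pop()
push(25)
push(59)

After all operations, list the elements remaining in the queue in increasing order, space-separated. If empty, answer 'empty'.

Answer: 14 25 26 59

Derivation:
push(41): heap contents = [41]
push(35): heap contents = [35, 41]
pop() → 35: heap contents = [41]
push(95): heap contents = [41, 95]
pop() → 41: heap contents = [95]
pop() → 95: heap contents = []
push(13): heap contents = [13]
push(14): heap contents = [13, 14]
push(5): heap contents = [5, 13, 14]
pop() → 5: heap contents = [13, 14]
push(26): heap contents = [13, 14, 26]
pop() → 13: heap contents = [14, 26]
push(25): heap contents = [14, 25, 26]
push(59): heap contents = [14, 25, 26, 59]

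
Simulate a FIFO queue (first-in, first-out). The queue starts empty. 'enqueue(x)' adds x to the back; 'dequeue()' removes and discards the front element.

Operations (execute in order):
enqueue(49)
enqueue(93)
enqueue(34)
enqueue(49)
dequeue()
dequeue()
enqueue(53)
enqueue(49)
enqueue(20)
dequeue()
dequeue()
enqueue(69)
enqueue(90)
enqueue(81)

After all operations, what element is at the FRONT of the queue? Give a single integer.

Answer: 53

Derivation:
enqueue(49): queue = [49]
enqueue(93): queue = [49, 93]
enqueue(34): queue = [49, 93, 34]
enqueue(49): queue = [49, 93, 34, 49]
dequeue(): queue = [93, 34, 49]
dequeue(): queue = [34, 49]
enqueue(53): queue = [34, 49, 53]
enqueue(49): queue = [34, 49, 53, 49]
enqueue(20): queue = [34, 49, 53, 49, 20]
dequeue(): queue = [49, 53, 49, 20]
dequeue(): queue = [53, 49, 20]
enqueue(69): queue = [53, 49, 20, 69]
enqueue(90): queue = [53, 49, 20, 69, 90]
enqueue(81): queue = [53, 49, 20, 69, 90, 81]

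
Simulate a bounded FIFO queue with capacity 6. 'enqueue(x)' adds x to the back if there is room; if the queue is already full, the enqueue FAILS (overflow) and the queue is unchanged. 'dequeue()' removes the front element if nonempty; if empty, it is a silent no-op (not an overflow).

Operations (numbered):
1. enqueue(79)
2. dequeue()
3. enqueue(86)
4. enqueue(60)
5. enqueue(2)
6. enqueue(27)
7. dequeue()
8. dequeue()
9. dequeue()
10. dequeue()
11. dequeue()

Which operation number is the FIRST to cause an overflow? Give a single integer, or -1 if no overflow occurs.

Answer: -1

Derivation:
1. enqueue(79): size=1
2. dequeue(): size=0
3. enqueue(86): size=1
4. enqueue(60): size=2
5. enqueue(2): size=3
6. enqueue(27): size=4
7. dequeue(): size=3
8. dequeue(): size=2
9. dequeue(): size=1
10. dequeue(): size=0
11. dequeue(): empty, no-op, size=0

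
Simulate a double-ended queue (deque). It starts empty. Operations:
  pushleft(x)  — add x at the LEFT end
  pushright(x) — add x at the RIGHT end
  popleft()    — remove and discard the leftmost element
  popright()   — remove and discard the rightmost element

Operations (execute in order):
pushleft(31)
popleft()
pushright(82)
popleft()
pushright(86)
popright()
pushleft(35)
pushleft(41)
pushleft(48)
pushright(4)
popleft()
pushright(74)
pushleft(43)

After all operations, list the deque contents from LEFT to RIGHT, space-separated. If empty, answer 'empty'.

Answer: 43 41 35 4 74

Derivation:
pushleft(31): [31]
popleft(): []
pushright(82): [82]
popleft(): []
pushright(86): [86]
popright(): []
pushleft(35): [35]
pushleft(41): [41, 35]
pushleft(48): [48, 41, 35]
pushright(4): [48, 41, 35, 4]
popleft(): [41, 35, 4]
pushright(74): [41, 35, 4, 74]
pushleft(43): [43, 41, 35, 4, 74]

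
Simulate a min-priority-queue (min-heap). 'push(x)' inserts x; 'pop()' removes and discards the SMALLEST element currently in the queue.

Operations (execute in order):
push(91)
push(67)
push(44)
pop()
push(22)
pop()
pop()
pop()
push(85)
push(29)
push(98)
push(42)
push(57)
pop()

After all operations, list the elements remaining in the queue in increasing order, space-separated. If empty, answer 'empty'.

Answer: 42 57 85 98

Derivation:
push(91): heap contents = [91]
push(67): heap contents = [67, 91]
push(44): heap contents = [44, 67, 91]
pop() → 44: heap contents = [67, 91]
push(22): heap contents = [22, 67, 91]
pop() → 22: heap contents = [67, 91]
pop() → 67: heap contents = [91]
pop() → 91: heap contents = []
push(85): heap contents = [85]
push(29): heap contents = [29, 85]
push(98): heap contents = [29, 85, 98]
push(42): heap contents = [29, 42, 85, 98]
push(57): heap contents = [29, 42, 57, 85, 98]
pop() → 29: heap contents = [42, 57, 85, 98]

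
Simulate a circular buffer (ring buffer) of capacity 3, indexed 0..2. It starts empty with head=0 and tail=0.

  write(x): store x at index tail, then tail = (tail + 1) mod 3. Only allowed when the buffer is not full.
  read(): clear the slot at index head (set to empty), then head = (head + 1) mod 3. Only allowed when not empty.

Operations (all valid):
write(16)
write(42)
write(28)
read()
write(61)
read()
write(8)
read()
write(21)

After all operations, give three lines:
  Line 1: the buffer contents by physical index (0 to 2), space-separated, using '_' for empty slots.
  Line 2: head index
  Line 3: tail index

Answer: 61 8 21
0
0

Derivation:
write(16): buf=[16 _ _], head=0, tail=1, size=1
write(42): buf=[16 42 _], head=0, tail=2, size=2
write(28): buf=[16 42 28], head=0, tail=0, size=3
read(): buf=[_ 42 28], head=1, tail=0, size=2
write(61): buf=[61 42 28], head=1, tail=1, size=3
read(): buf=[61 _ 28], head=2, tail=1, size=2
write(8): buf=[61 8 28], head=2, tail=2, size=3
read(): buf=[61 8 _], head=0, tail=2, size=2
write(21): buf=[61 8 21], head=0, tail=0, size=3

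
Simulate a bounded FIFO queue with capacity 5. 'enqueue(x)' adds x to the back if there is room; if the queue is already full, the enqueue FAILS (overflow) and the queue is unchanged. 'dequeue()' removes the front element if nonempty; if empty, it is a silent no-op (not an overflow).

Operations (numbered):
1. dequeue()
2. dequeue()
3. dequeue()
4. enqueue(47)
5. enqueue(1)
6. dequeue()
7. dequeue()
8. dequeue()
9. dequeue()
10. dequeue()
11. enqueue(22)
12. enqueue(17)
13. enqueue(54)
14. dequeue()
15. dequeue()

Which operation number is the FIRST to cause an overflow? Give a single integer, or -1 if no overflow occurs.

Answer: -1

Derivation:
1. dequeue(): empty, no-op, size=0
2. dequeue(): empty, no-op, size=0
3. dequeue(): empty, no-op, size=0
4. enqueue(47): size=1
5. enqueue(1): size=2
6. dequeue(): size=1
7. dequeue(): size=0
8. dequeue(): empty, no-op, size=0
9. dequeue(): empty, no-op, size=0
10. dequeue(): empty, no-op, size=0
11. enqueue(22): size=1
12. enqueue(17): size=2
13. enqueue(54): size=3
14. dequeue(): size=2
15. dequeue(): size=1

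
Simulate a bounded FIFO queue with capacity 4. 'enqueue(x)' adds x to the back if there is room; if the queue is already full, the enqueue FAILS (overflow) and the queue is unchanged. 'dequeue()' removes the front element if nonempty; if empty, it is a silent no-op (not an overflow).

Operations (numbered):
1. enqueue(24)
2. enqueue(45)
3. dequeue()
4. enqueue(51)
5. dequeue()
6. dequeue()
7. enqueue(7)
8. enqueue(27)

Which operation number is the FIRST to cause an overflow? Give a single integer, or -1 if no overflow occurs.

Answer: -1

Derivation:
1. enqueue(24): size=1
2. enqueue(45): size=2
3. dequeue(): size=1
4. enqueue(51): size=2
5. dequeue(): size=1
6. dequeue(): size=0
7. enqueue(7): size=1
8. enqueue(27): size=2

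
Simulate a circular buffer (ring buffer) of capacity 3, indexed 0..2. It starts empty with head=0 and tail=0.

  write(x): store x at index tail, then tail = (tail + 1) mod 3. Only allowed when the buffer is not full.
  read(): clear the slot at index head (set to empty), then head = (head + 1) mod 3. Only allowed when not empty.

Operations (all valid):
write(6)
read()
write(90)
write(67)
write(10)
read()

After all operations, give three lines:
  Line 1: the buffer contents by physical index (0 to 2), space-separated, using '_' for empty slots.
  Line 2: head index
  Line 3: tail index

Answer: 10 _ 67
2
1

Derivation:
write(6): buf=[6 _ _], head=0, tail=1, size=1
read(): buf=[_ _ _], head=1, tail=1, size=0
write(90): buf=[_ 90 _], head=1, tail=2, size=1
write(67): buf=[_ 90 67], head=1, tail=0, size=2
write(10): buf=[10 90 67], head=1, tail=1, size=3
read(): buf=[10 _ 67], head=2, tail=1, size=2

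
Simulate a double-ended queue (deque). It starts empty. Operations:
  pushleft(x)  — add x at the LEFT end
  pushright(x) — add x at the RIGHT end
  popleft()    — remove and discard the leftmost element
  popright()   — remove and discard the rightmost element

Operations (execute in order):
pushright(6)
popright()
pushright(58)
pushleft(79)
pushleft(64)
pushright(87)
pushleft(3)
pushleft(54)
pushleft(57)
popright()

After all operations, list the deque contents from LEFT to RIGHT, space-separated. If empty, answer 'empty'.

pushright(6): [6]
popright(): []
pushright(58): [58]
pushleft(79): [79, 58]
pushleft(64): [64, 79, 58]
pushright(87): [64, 79, 58, 87]
pushleft(3): [3, 64, 79, 58, 87]
pushleft(54): [54, 3, 64, 79, 58, 87]
pushleft(57): [57, 54, 3, 64, 79, 58, 87]
popright(): [57, 54, 3, 64, 79, 58]

Answer: 57 54 3 64 79 58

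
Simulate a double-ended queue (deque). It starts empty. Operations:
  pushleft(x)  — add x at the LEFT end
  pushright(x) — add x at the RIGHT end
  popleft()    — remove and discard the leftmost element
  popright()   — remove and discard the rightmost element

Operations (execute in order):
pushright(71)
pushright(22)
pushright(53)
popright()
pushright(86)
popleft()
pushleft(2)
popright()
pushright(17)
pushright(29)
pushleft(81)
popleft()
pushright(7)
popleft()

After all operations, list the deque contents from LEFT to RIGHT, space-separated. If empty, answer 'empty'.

pushright(71): [71]
pushright(22): [71, 22]
pushright(53): [71, 22, 53]
popright(): [71, 22]
pushright(86): [71, 22, 86]
popleft(): [22, 86]
pushleft(2): [2, 22, 86]
popright(): [2, 22]
pushright(17): [2, 22, 17]
pushright(29): [2, 22, 17, 29]
pushleft(81): [81, 2, 22, 17, 29]
popleft(): [2, 22, 17, 29]
pushright(7): [2, 22, 17, 29, 7]
popleft(): [22, 17, 29, 7]

Answer: 22 17 29 7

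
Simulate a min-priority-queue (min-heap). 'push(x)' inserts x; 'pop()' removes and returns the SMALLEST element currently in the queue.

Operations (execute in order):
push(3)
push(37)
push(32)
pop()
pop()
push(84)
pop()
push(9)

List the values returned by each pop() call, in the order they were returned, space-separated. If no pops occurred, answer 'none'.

Answer: 3 32 37

Derivation:
push(3): heap contents = [3]
push(37): heap contents = [3, 37]
push(32): heap contents = [3, 32, 37]
pop() → 3: heap contents = [32, 37]
pop() → 32: heap contents = [37]
push(84): heap contents = [37, 84]
pop() → 37: heap contents = [84]
push(9): heap contents = [9, 84]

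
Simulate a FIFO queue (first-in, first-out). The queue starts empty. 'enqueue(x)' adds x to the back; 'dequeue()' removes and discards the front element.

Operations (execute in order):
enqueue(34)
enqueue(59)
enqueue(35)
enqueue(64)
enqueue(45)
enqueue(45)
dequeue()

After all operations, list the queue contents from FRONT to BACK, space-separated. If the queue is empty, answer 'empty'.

enqueue(34): [34]
enqueue(59): [34, 59]
enqueue(35): [34, 59, 35]
enqueue(64): [34, 59, 35, 64]
enqueue(45): [34, 59, 35, 64, 45]
enqueue(45): [34, 59, 35, 64, 45, 45]
dequeue(): [59, 35, 64, 45, 45]

Answer: 59 35 64 45 45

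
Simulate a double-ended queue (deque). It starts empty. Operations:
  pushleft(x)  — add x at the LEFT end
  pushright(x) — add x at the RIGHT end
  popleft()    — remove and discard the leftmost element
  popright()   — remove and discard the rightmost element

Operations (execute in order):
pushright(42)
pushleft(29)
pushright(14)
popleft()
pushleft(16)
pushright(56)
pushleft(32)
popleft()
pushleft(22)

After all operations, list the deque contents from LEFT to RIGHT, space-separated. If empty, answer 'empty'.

Answer: 22 16 42 14 56

Derivation:
pushright(42): [42]
pushleft(29): [29, 42]
pushright(14): [29, 42, 14]
popleft(): [42, 14]
pushleft(16): [16, 42, 14]
pushright(56): [16, 42, 14, 56]
pushleft(32): [32, 16, 42, 14, 56]
popleft(): [16, 42, 14, 56]
pushleft(22): [22, 16, 42, 14, 56]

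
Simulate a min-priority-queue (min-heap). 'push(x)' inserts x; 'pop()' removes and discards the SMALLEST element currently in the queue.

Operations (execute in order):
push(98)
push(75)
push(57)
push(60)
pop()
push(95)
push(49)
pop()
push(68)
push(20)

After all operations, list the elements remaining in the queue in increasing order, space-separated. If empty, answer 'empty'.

push(98): heap contents = [98]
push(75): heap contents = [75, 98]
push(57): heap contents = [57, 75, 98]
push(60): heap contents = [57, 60, 75, 98]
pop() → 57: heap contents = [60, 75, 98]
push(95): heap contents = [60, 75, 95, 98]
push(49): heap contents = [49, 60, 75, 95, 98]
pop() → 49: heap contents = [60, 75, 95, 98]
push(68): heap contents = [60, 68, 75, 95, 98]
push(20): heap contents = [20, 60, 68, 75, 95, 98]

Answer: 20 60 68 75 95 98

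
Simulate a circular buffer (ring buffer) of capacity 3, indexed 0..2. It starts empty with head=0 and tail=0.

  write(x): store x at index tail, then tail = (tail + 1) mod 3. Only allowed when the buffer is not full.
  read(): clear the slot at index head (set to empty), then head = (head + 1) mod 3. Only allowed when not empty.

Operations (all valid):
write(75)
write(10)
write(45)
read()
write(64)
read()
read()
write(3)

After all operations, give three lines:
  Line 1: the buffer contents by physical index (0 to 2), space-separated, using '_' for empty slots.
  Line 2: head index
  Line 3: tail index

Answer: 64 3 _
0
2

Derivation:
write(75): buf=[75 _ _], head=0, tail=1, size=1
write(10): buf=[75 10 _], head=0, tail=2, size=2
write(45): buf=[75 10 45], head=0, tail=0, size=3
read(): buf=[_ 10 45], head=1, tail=0, size=2
write(64): buf=[64 10 45], head=1, tail=1, size=3
read(): buf=[64 _ 45], head=2, tail=1, size=2
read(): buf=[64 _ _], head=0, tail=1, size=1
write(3): buf=[64 3 _], head=0, tail=2, size=2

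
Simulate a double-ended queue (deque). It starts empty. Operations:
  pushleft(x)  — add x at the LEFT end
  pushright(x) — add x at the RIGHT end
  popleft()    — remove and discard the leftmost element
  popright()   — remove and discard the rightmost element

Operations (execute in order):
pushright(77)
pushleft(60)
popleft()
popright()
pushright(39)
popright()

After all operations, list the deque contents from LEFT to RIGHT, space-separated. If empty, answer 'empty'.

Answer: empty

Derivation:
pushright(77): [77]
pushleft(60): [60, 77]
popleft(): [77]
popright(): []
pushright(39): [39]
popright(): []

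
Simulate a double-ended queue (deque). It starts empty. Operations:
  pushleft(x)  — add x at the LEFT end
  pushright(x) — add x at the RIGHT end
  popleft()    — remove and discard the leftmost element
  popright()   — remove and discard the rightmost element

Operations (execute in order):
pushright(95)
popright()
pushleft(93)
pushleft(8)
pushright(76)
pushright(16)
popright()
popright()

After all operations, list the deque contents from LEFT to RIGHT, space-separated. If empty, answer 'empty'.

Answer: 8 93

Derivation:
pushright(95): [95]
popright(): []
pushleft(93): [93]
pushleft(8): [8, 93]
pushright(76): [8, 93, 76]
pushright(16): [8, 93, 76, 16]
popright(): [8, 93, 76]
popright(): [8, 93]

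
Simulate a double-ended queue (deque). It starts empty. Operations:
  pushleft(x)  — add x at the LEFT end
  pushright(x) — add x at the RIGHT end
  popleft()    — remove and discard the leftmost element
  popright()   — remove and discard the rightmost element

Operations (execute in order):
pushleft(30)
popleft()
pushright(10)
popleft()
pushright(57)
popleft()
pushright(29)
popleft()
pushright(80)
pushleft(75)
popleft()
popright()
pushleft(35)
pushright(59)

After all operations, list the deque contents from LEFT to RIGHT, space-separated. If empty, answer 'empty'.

pushleft(30): [30]
popleft(): []
pushright(10): [10]
popleft(): []
pushright(57): [57]
popleft(): []
pushright(29): [29]
popleft(): []
pushright(80): [80]
pushleft(75): [75, 80]
popleft(): [80]
popright(): []
pushleft(35): [35]
pushright(59): [35, 59]

Answer: 35 59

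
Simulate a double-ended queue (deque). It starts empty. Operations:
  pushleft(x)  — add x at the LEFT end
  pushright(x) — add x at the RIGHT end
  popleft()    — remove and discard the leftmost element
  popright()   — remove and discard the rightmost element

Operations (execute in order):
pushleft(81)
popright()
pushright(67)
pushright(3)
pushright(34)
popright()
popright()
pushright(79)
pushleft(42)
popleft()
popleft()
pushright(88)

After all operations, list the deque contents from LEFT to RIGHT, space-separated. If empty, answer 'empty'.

Answer: 79 88

Derivation:
pushleft(81): [81]
popright(): []
pushright(67): [67]
pushright(3): [67, 3]
pushright(34): [67, 3, 34]
popright(): [67, 3]
popright(): [67]
pushright(79): [67, 79]
pushleft(42): [42, 67, 79]
popleft(): [67, 79]
popleft(): [79]
pushright(88): [79, 88]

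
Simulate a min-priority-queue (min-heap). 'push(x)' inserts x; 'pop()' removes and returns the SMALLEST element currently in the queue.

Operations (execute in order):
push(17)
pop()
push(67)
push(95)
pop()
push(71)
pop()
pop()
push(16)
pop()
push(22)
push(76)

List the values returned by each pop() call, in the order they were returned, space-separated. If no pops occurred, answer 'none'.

push(17): heap contents = [17]
pop() → 17: heap contents = []
push(67): heap contents = [67]
push(95): heap contents = [67, 95]
pop() → 67: heap contents = [95]
push(71): heap contents = [71, 95]
pop() → 71: heap contents = [95]
pop() → 95: heap contents = []
push(16): heap contents = [16]
pop() → 16: heap contents = []
push(22): heap contents = [22]
push(76): heap contents = [22, 76]

Answer: 17 67 71 95 16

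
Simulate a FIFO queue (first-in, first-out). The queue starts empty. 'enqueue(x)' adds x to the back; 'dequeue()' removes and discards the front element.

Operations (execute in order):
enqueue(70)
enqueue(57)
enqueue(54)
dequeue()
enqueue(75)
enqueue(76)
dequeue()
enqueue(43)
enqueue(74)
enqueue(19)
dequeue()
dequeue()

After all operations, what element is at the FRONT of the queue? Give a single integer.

enqueue(70): queue = [70]
enqueue(57): queue = [70, 57]
enqueue(54): queue = [70, 57, 54]
dequeue(): queue = [57, 54]
enqueue(75): queue = [57, 54, 75]
enqueue(76): queue = [57, 54, 75, 76]
dequeue(): queue = [54, 75, 76]
enqueue(43): queue = [54, 75, 76, 43]
enqueue(74): queue = [54, 75, 76, 43, 74]
enqueue(19): queue = [54, 75, 76, 43, 74, 19]
dequeue(): queue = [75, 76, 43, 74, 19]
dequeue(): queue = [76, 43, 74, 19]

Answer: 76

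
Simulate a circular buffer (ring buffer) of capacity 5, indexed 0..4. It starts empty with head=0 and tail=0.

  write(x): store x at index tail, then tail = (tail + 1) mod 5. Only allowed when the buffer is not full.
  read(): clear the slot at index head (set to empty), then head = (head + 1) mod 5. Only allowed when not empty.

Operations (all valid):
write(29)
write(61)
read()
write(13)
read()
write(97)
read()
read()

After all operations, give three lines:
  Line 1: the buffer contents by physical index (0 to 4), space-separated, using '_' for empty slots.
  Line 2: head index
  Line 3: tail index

Answer: _ _ _ _ _
4
4

Derivation:
write(29): buf=[29 _ _ _ _], head=0, tail=1, size=1
write(61): buf=[29 61 _ _ _], head=0, tail=2, size=2
read(): buf=[_ 61 _ _ _], head=1, tail=2, size=1
write(13): buf=[_ 61 13 _ _], head=1, tail=3, size=2
read(): buf=[_ _ 13 _ _], head=2, tail=3, size=1
write(97): buf=[_ _ 13 97 _], head=2, tail=4, size=2
read(): buf=[_ _ _ 97 _], head=3, tail=4, size=1
read(): buf=[_ _ _ _ _], head=4, tail=4, size=0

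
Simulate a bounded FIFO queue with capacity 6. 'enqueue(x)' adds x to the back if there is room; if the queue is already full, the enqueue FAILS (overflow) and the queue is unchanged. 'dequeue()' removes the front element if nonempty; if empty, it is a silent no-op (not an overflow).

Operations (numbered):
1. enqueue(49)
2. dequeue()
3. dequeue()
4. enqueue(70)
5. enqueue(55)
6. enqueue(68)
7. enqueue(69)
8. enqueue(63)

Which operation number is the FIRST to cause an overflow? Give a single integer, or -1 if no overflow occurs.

Answer: -1

Derivation:
1. enqueue(49): size=1
2. dequeue(): size=0
3. dequeue(): empty, no-op, size=0
4. enqueue(70): size=1
5. enqueue(55): size=2
6. enqueue(68): size=3
7. enqueue(69): size=4
8. enqueue(63): size=5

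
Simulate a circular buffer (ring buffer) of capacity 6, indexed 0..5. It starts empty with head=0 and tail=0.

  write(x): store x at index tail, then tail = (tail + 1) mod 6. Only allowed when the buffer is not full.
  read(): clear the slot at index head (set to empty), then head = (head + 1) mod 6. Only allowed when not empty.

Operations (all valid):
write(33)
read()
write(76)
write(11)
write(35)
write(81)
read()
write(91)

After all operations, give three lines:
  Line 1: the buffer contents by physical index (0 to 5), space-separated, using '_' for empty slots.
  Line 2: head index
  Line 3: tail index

Answer: _ _ 11 35 81 91
2
0

Derivation:
write(33): buf=[33 _ _ _ _ _], head=0, tail=1, size=1
read(): buf=[_ _ _ _ _ _], head=1, tail=1, size=0
write(76): buf=[_ 76 _ _ _ _], head=1, tail=2, size=1
write(11): buf=[_ 76 11 _ _ _], head=1, tail=3, size=2
write(35): buf=[_ 76 11 35 _ _], head=1, tail=4, size=3
write(81): buf=[_ 76 11 35 81 _], head=1, tail=5, size=4
read(): buf=[_ _ 11 35 81 _], head=2, tail=5, size=3
write(91): buf=[_ _ 11 35 81 91], head=2, tail=0, size=4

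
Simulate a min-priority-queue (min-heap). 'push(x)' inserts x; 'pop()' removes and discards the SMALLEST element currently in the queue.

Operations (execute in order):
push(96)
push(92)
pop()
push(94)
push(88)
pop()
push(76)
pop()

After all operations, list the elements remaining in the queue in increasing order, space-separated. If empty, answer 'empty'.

push(96): heap contents = [96]
push(92): heap contents = [92, 96]
pop() → 92: heap contents = [96]
push(94): heap contents = [94, 96]
push(88): heap contents = [88, 94, 96]
pop() → 88: heap contents = [94, 96]
push(76): heap contents = [76, 94, 96]
pop() → 76: heap contents = [94, 96]

Answer: 94 96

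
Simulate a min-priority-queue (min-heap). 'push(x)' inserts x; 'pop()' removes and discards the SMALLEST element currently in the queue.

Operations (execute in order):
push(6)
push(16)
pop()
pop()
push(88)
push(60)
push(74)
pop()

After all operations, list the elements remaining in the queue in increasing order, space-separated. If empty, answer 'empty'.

push(6): heap contents = [6]
push(16): heap contents = [6, 16]
pop() → 6: heap contents = [16]
pop() → 16: heap contents = []
push(88): heap contents = [88]
push(60): heap contents = [60, 88]
push(74): heap contents = [60, 74, 88]
pop() → 60: heap contents = [74, 88]

Answer: 74 88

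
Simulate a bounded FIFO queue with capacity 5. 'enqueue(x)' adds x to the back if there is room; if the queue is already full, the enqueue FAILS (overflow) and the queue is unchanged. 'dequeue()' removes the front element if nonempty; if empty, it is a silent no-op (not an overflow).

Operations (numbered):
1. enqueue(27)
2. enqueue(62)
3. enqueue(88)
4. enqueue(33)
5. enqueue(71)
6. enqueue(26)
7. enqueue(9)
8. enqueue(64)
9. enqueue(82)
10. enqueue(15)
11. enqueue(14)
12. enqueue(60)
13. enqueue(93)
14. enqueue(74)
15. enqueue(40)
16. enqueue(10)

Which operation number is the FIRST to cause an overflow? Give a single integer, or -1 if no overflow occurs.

Answer: 6

Derivation:
1. enqueue(27): size=1
2. enqueue(62): size=2
3. enqueue(88): size=3
4. enqueue(33): size=4
5. enqueue(71): size=5
6. enqueue(26): size=5=cap → OVERFLOW (fail)
7. enqueue(9): size=5=cap → OVERFLOW (fail)
8. enqueue(64): size=5=cap → OVERFLOW (fail)
9. enqueue(82): size=5=cap → OVERFLOW (fail)
10. enqueue(15): size=5=cap → OVERFLOW (fail)
11. enqueue(14): size=5=cap → OVERFLOW (fail)
12. enqueue(60): size=5=cap → OVERFLOW (fail)
13. enqueue(93): size=5=cap → OVERFLOW (fail)
14. enqueue(74): size=5=cap → OVERFLOW (fail)
15. enqueue(40): size=5=cap → OVERFLOW (fail)
16. enqueue(10): size=5=cap → OVERFLOW (fail)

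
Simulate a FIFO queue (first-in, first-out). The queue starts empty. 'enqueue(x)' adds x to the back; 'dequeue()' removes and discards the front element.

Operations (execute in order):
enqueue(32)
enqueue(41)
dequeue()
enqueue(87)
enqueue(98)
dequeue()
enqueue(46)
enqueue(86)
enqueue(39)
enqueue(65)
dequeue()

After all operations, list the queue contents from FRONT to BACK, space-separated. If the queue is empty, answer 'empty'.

enqueue(32): [32]
enqueue(41): [32, 41]
dequeue(): [41]
enqueue(87): [41, 87]
enqueue(98): [41, 87, 98]
dequeue(): [87, 98]
enqueue(46): [87, 98, 46]
enqueue(86): [87, 98, 46, 86]
enqueue(39): [87, 98, 46, 86, 39]
enqueue(65): [87, 98, 46, 86, 39, 65]
dequeue(): [98, 46, 86, 39, 65]

Answer: 98 46 86 39 65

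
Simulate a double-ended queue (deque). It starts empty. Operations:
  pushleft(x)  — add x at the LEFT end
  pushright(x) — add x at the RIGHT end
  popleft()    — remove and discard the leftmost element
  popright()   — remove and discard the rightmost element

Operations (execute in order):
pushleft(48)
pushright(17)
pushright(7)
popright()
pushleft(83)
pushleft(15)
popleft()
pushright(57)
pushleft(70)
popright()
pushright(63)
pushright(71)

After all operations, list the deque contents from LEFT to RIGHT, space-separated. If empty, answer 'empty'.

Answer: 70 83 48 17 63 71

Derivation:
pushleft(48): [48]
pushright(17): [48, 17]
pushright(7): [48, 17, 7]
popright(): [48, 17]
pushleft(83): [83, 48, 17]
pushleft(15): [15, 83, 48, 17]
popleft(): [83, 48, 17]
pushright(57): [83, 48, 17, 57]
pushleft(70): [70, 83, 48, 17, 57]
popright(): [70, 83, 48, 17]
pushright(63): [70, 83, 48, 17, 63]
pushright(71): [70, 83, 48, 17, 63, 71]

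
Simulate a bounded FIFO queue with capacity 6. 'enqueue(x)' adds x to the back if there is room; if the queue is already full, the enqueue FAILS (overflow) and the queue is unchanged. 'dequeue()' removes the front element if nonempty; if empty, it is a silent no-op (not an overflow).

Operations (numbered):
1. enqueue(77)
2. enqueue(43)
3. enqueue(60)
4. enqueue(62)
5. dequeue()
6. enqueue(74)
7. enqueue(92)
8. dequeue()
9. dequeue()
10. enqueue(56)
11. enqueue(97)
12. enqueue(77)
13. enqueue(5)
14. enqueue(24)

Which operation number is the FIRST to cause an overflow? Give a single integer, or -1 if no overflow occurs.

Answer: 13

Derivation:
1. enqueue(77): size=1
2. enqueue(43): size=2
3. enqueue(60): size=3
4. enqueue(62): size=4
5. dequeue(): size=3
6. enqueue(74): size=4
7. enqueue(92): size=5
8. dequeue(): size=4
9. dequeue(): size=3
10. enqueue(56): size=4
11. enqueue(97): size=5
12. enqueue(77): size=6
13. enqueue(5): size=6=cap → OVERFLOW (fail)
14. enqueue(24): size=6=cap → OVERFLOW (fail)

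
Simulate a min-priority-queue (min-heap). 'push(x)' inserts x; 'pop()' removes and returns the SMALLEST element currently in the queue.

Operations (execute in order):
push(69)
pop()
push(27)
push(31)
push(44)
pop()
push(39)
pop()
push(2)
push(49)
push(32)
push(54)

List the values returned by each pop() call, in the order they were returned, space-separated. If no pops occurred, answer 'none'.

push(69): heap contents = [69]
pop() → 69: heap contents = []
push(27): heap contents = [27]
push(31): heap contents = [27, 31]
push(44): heap contents = [27, 31, 44]
pop() → 27: heap contents = [31, 44]
push(39): heap contents = [31, 39, 44]
pop() → 31: heap contents = [39, 44]
push(2): heap contents = [2, 39, 44]
push(49): heap contents = [2, 39, 44, 49]
push(32): heap contents = [2, 32, 39, 44, 49]
push(54): heap contents = [2, 32, 39, 44, 49, 54]

Answer: 69 27 31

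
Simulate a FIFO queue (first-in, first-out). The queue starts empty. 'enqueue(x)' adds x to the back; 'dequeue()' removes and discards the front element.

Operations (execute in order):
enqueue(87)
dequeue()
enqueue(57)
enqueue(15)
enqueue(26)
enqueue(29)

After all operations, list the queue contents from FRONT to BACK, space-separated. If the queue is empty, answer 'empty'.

enqueue(87): [87]
dequeue(): []
enqueue(57): [57]
enqueue(15): [57, 15]
enqueue(26): [57, 15, 26]
enqueue(29): [57, 15, 26, 29]

Answer: 57 15 26 29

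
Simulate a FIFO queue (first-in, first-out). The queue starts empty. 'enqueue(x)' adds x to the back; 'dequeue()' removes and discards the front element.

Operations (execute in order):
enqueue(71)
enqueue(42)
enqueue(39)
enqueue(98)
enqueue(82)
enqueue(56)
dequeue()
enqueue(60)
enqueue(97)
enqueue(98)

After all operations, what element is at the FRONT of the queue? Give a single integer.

enqueue(71): queue = [71]
enqueue(42): queue = [71, 42]
enqueue(39): queue = [71, 42, 39]
enqueue(98): queue = [71, 42, 39, 98]
enqueue(82): queue = [71, 42, 39, 98, 82]
enqueue(56): queue = [71, 42, 39, 98, 82, 56]
dequeue(): queue = [42, 39, 98, 82, 56]
enqueue(60): queue = [42, 39, 98, 82, 56, 60]
enqueue(97): queue = [42, 39, 98, 82, 56, 60, 97]
enqueue(98): queue = [42, 39, 98, 82, 56, 60, 97, 98]

Answer: 42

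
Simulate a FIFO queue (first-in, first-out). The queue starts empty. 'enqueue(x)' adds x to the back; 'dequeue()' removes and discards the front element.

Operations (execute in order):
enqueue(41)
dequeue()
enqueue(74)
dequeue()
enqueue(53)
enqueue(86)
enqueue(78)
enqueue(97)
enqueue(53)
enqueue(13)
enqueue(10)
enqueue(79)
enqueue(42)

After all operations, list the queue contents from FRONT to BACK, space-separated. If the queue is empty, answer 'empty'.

Answer: 53 86 78 97 53 13 10 79 42

Derivation:
enqueue(41): [41]
dequeue(): []
enqueue(74): [74]
dequeue(): []
enqueue(53): [53]
enqueue(86): [53, 86]
enqueue(78): [53, 86, 78]
enqueue(97): [53, 86, 78, 97]
enqueue(53): [53, 86, 78, 97, 53]
enqueue(13): [53, 86, 78, 97, 53, 13]
enqueue(10): [53, 86, 78, 97, 53, 13, 10]
enqueue(79): [53, 86, 78, 97, 53, 13, 10, 79]
enqueue(42): [53, 86, 78, 97, 53, 13, 10, 79, 42]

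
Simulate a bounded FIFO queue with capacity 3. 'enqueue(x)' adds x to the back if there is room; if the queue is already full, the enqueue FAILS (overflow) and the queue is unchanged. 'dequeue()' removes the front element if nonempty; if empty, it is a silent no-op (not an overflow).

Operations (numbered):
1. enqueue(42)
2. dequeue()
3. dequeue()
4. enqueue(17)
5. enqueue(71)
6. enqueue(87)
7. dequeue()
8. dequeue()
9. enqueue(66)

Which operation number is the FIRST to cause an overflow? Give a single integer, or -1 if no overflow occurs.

Answer: -1

Derivation:
1. enqueue(42): size=1
2. dequeue(): size=0
3. dequeue(): empty, no-op, size=0
4. enqueue(17): size=1
5. enqueue(71): size=2
6. enqueue(87): size=3
7. dequeue(): size=2
8. dequeue(): size=1
9. enqueue(66): size=2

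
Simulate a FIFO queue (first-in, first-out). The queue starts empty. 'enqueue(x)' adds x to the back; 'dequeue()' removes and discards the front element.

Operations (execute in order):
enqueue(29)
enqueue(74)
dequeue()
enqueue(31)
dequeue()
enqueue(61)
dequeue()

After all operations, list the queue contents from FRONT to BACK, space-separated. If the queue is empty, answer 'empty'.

Answer: 61

Derivation:
enqueue(29): [29]
enqueue(74): [29, 74]
dequeue(): [74]
enqueue(31): [74, 31]
dequeue(): [31]
enqueue(61): [31, 61]
dequeue(): [61]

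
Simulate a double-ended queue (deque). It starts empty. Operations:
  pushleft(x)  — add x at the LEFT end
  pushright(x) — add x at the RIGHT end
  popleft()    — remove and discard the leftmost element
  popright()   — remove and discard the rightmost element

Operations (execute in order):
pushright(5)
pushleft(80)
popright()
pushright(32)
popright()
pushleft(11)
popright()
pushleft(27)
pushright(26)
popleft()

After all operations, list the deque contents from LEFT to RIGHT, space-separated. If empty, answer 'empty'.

Answer: 11 26

Derivation:
pushright(5): [5]
pushleft(80): [80, 5]
popright(): [80]
pushright(32): [80, 32]
popright(): [80]
pushleft(11): [11, 80]
popright(): [11]
pushleft(27): [27, 11]
pushright(26): [27, 11, 26]
popleft(): [11, 26]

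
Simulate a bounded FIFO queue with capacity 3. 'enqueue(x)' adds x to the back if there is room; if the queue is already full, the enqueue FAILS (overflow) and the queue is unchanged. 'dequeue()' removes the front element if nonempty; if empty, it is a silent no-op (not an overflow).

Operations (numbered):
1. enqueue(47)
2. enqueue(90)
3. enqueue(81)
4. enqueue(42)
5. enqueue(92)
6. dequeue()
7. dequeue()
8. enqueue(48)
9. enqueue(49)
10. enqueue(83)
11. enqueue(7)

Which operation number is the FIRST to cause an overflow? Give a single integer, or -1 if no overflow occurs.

Answer: 4

Derivation:
1. enqueue(47): size=1
2. enqueue(90): size=2
3. enqueue(81): size=3
4. enqueue(42): size=3=cap → OVERFLOW (fail)
5. enqueue(92): size=3=cap → OVERFLOW (fail)
6. dequeue(): size=2
7. dequeue(): size=1
8. enqueue(48): size=2
9. enqueue(49): size=3
10. enqueue(83): size=3=cap → OVERFLOW (fail)
11. enqueue(7): size=3=cap → OVERFLOW (fail)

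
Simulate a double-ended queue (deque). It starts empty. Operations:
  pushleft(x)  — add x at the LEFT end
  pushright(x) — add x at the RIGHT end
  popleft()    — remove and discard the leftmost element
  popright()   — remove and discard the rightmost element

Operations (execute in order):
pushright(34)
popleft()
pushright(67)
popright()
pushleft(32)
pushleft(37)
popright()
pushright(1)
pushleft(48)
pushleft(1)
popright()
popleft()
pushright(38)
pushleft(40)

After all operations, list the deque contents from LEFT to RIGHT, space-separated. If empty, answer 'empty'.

Answer: 40 48 37 38

Derivation:
pushright(34): [34]
popleft(): []
pushright(67): [67]
popright(): []
pushleft(32): [32]
pushleft(37): [37, 32]
popright(): [37]
pushright(1): [37, 1]
pushleft(48): [48, 37, 1]
pushleft(1): [1, 48, 37, 1]
popright(): [1, 48, 37]
popleft(): [48, 37]
pushright(38): [48, 37, 38]
pushleft(40): [40, 48, 37, 38]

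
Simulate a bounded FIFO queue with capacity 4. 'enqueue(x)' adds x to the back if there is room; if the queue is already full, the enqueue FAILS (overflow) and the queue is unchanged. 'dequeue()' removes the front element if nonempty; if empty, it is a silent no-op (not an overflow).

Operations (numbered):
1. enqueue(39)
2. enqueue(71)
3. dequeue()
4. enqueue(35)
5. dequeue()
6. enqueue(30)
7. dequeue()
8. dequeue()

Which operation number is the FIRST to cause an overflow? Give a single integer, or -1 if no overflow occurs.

1. enqueue(39): size=1
2. enqueue(71): size=2
3. dequeue(): size=1
4. enqueue(35): size=2
5. dequeue(): size=1
6. enqueue(30): size=2
7. dequeue(): size=1
8. dequeue(): size=0

Answer: -1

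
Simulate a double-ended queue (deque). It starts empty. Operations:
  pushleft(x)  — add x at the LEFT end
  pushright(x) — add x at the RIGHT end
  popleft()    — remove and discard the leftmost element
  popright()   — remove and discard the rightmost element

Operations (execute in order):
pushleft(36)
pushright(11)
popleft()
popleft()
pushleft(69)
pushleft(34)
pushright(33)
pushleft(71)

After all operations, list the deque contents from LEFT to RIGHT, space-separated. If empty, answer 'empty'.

pushleft(36): [36]
pushright(11): [36, 11]
popleft(): [11]
popleft(): []
pushleft(69): [69]
pushleft(34): [34, 69]
pushright(33): [34, 69, 33]
pushleft(71): [71, 34, 69, 33]

Answer: 71 34 69 33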